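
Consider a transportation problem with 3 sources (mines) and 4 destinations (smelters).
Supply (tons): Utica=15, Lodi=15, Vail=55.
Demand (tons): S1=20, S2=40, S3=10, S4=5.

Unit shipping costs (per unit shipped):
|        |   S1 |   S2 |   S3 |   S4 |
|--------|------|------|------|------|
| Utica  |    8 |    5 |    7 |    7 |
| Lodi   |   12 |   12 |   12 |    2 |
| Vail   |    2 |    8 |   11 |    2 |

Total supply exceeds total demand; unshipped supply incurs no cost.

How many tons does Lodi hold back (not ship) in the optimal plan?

10

An optimal plan:
  Utica->S2: 5 × 5 = 25
  Utica->S3: 10 × 7 = 70
  Lodi->S4: 5 × 2 = 10
  Vail->S1: 20 × 2 = 40
  Vail->S2: 35 × 8 = 280
Total cost = 425.
Lodi ships 5 of its 15, leaving 10.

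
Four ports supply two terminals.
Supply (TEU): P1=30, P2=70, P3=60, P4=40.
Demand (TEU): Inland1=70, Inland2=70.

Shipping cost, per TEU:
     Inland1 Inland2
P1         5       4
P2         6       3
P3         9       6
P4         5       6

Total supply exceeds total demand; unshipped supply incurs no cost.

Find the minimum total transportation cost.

One minimum-cost allocation:
  P1–Inland1: 30 × 5 = 150
  P2–Inland2: 70 × 3 = 210
  P4–Inland1: 40 × 5 = 200
Total = 150 + 210 + 200 = 560.

560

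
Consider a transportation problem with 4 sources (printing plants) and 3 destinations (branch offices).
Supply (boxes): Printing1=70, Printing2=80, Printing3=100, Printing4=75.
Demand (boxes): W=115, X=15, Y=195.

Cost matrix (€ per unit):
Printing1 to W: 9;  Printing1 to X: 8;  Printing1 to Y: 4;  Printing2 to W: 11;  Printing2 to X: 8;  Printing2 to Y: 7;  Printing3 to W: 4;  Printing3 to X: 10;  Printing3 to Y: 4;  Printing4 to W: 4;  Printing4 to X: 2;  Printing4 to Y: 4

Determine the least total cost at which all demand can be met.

Optimal allocation:
  Printing1->Y: 70 boxes
  Printing2->Y: 80 boxes
  Printing3->W: 100 boxes
  Printing4->W: 15 boxes
  Printing4->X: 15 boxes
  Printing4->Y: 45 boxes
Total cost = €1510.
(Supply check: Printing1 ships 70; Printing2 ships 80; Printing3 ships 100; Printing4 ships 75.)

1510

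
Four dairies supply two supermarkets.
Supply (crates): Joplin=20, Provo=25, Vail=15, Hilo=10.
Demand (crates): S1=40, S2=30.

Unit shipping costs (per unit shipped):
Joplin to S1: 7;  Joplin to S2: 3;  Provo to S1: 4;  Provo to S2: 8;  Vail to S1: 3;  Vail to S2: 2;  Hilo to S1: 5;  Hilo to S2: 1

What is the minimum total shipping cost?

215

Optimal allocation:
  Joplin–S2: 20 crates
  Provo–S1: 25 crates
  Vail–S1: 15 crates
  Hilo–S2: 10 crates
Total cost = 215.
(Supply check: Joplin ships 20; Provo ships 25; Vail ships 15; Hilo ships 10.)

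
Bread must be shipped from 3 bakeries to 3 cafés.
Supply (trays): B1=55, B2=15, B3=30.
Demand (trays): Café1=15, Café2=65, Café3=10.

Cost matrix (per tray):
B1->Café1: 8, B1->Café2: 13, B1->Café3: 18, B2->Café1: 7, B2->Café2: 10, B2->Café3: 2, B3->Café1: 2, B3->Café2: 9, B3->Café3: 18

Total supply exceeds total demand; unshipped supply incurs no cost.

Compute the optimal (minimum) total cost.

820

An optimal shipping plan:
  B1→Café2: 45 × 13 = 585
  B2→Café2: 5 × 10 = 50
  B2→Café3: 10 × 2 = 20
  B3→Café1: 15 × 2 = 30
  B3→Café2: 15 × 9 = 135
Total = 585 + 50 + 20 + 30 + 135 = 820.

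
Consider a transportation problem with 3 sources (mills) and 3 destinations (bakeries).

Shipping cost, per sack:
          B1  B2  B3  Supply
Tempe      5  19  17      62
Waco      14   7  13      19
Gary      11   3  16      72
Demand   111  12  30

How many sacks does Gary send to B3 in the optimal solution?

11

Solving gives:
  Tempe→B1: 62 × 5 = 310
  Waco→B3: 19 × 13 = 247
  Gary→B1: 49 × 11 = 539
  Gary→B2: 12 × 3 = 36
  Gary→B3: 11 × 16 = 176
Total cost = 1308.
So Gary→B3 carries 11 sacks.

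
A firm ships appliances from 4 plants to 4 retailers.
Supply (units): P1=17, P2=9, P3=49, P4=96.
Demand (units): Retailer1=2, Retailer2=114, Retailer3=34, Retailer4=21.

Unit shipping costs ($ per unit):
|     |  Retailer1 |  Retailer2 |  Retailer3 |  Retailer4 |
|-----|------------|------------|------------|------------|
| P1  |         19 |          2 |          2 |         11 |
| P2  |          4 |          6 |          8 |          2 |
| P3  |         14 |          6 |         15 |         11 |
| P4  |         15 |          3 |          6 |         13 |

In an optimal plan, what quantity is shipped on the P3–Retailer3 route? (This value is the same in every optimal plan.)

0

Solving gives:
  P1→Retailer3: 17 units
  P2→Retailer1: 2 units
  P2→Retailer4: 7 units
  P3→Retailer2: 35 units
  P3→Retailer4: 14 units
  P4→Retailer2: 79 units
  P4→Retailer3: 17 units
Total cost = $759.
The route P3→Retailer3 is not used.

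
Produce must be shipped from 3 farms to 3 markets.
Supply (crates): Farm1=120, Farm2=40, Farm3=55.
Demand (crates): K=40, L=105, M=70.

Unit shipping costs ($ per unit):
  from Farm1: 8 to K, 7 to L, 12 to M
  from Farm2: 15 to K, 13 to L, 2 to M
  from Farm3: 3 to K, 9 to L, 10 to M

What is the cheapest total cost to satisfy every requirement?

1265

A cheapest plan:
  Farm1–L: 105 × $7 = $735
  Farm1–M: 15 × $12 = $180
  Farm2–M: 40 × $2 = $80
  Farm3–K: 40 × $3 = $120
  Farm3–M: 15 × $10 = $150
Total = 735 + 180 + 80 + 120 + 150 = $1265.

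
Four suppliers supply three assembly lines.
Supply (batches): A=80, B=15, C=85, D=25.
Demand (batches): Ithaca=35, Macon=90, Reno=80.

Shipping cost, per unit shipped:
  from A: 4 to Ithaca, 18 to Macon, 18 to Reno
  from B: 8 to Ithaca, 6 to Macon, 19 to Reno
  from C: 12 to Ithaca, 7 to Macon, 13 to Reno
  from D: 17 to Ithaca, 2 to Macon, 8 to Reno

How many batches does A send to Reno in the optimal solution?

45

The minimum-cost plan:
  A→Ithaca: 35 batches
  A→Reno: 45 batches
  B→Macon: 15 batches
  C→Macon: 75 batches
  C→Reno: 10 batches
  D→Reno: 25 batches
Total cost = 1895.
So A→Reno carries 45 batches.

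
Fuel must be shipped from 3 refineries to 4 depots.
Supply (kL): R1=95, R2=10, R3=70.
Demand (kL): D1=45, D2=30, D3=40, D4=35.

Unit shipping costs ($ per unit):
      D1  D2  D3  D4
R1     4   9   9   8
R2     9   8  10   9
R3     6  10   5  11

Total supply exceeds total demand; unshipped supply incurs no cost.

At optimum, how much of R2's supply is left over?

0

Minimum-cost shipments:
  R1–D1: 45 kL
  R1–D2: 15 kL
  R1–D4: 35 kL
  R2–D2: 10 kL
  R3–D2: 5 kL
  R3–D3: 40 kL
Total cost = $925.
R2 ships 10 of its 10, leaving 0.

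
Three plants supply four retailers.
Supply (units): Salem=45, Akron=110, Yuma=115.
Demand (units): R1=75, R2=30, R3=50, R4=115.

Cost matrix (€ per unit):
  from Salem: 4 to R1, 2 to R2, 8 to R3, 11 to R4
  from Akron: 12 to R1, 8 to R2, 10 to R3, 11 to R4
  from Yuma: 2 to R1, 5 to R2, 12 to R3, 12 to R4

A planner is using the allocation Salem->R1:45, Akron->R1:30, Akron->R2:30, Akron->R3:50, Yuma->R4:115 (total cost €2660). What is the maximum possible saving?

Current plan cost = 45·4 + 30·12 + 30·8 + 50·10 + 115·12 = €2660.
Optimal plan:
  Salem–R2: 30 × €2 = €60
  Salem–R3: 15 × €8 = €120
  Akron–R3: 35 × €10 = €350
  Akron–R4: 75 × €11 = €825
  Yuma–R1: 75 × €2 = €150
  Yuma–R4: 40 × €12 = €480
Optimal cost = €1985.
Saving = 2660 − 1985 = €675.

675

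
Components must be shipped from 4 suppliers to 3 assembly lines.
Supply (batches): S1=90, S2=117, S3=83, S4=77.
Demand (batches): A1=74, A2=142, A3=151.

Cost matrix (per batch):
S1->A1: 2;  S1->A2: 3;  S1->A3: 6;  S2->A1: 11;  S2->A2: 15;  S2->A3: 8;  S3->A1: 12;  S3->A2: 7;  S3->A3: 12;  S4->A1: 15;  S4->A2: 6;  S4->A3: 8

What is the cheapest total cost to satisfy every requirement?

Optimal allocation:
  S1 to A1: 74 × 2 = 148
  S1 to A2: 16 × 3 = 48
  S2 to A3: 117 × 8 = 936
  S3 to A2: 83 × 7 = 581
  S4 to A2: 43 × 6 = 258
  S4 to A3: 34 × 8 = 272
Total = 148 + 48 + 936 + 581 + 258 + 272 = 2243.

2243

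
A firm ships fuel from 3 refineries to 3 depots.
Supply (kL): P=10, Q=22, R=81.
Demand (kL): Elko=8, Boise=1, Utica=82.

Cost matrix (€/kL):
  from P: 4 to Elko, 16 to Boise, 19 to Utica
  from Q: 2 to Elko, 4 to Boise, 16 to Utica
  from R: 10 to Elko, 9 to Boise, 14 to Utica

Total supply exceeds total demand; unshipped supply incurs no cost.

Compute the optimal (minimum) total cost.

A cheapest plan:
  Q–Elko: 8 × €2 = €16
  Q–Boise: 1 × €4 = €4
  Q–Utica: 1 × €16 = €16
  R–Utica: 81 × €14 = €1134
Total = 16 + 4 + 16 + 1134 = €1170.

1170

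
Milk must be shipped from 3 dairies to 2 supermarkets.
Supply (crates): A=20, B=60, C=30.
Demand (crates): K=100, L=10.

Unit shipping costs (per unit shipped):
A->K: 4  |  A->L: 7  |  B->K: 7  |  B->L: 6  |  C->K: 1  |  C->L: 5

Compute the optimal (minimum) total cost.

An optimal shipping plan:
  A to K: 20 × 4 = 80
  B to K: 50 × 7 = 350
  B to L: 10 × 6 = 60
  C to K: 30 × 1 = 30
Total = 80 + 350 + 60 + 30 = 520.
(Supply check: A ships 20; B ships 60; C ships 30.)

520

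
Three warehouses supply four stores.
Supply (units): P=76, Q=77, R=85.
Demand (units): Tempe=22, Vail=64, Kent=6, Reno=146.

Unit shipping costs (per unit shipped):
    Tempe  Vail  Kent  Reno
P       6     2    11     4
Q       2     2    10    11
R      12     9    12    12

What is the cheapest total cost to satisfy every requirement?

1451

One minimum-cost allocation:
  P->Reno: 76 × 4 = 304
  Q->Tempe: 22 × 2 = 44
  Q->Vail: 55 × 2 = 110
  R->Vail: 9 × 9 = 81
  R->Kent: 6 × 12 = 72
  R->Reno: 70 × 12 = 840
Total = 304 + 44 + 110 + 81 + 72 + 840 = 1451.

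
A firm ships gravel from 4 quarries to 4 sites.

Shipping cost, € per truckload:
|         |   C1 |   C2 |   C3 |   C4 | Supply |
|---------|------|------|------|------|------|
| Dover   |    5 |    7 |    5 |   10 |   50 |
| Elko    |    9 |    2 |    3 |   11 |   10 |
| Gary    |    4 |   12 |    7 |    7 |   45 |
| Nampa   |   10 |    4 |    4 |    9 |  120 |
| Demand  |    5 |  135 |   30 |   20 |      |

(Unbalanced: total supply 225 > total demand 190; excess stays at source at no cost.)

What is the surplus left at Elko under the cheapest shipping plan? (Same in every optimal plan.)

An optimal plan:
  Dover→C2: 5 × €7 = €35
  Dover→C3: 30 × €5 = €150
  Elko→C2: 10 × €2 = €20
  Gary→C1: 5 × €4 = €20
  Gary→C4: 20 × €7 = €140
  Nampa→C2: 120 × €4 = €480
Total cost = €845.
Elko ships 10 of its 10, leaving 0.

0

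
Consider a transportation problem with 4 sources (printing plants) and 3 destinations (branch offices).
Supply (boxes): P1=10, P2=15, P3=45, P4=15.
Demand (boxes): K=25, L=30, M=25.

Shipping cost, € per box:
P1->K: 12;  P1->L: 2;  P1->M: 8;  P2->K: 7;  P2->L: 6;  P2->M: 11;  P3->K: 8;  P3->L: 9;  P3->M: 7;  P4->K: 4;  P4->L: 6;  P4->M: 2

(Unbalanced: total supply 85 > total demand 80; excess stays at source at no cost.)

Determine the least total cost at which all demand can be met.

455

Optimal allocation:
  P1->L: 10 × €2 = €20
  P2->L: 15 × €6 = €90
  P3->K: 25 × €8 = €200
  P3->L: 5 × €9 = €45
  P3->M: 10 × €7 = €70
  P4->M: 15 × €2 = €30
Total = 20 + 90 + 200 + 45 + 70 + 30 = €455.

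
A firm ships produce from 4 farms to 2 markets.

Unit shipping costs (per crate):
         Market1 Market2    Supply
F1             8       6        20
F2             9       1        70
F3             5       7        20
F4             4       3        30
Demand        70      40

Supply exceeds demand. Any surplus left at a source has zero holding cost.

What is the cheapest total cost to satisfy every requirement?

420

An optimal shipping plan:
  F1–Market1: 20 crates
  F2–Market2: 40 crates
  F3–Market1: 20 crates
  F4–Market1: 30 crates
Total cost = 420.
(Supply check: F1 ships 20; F2 ships 40; F3 ships 20; F4 ships 30.)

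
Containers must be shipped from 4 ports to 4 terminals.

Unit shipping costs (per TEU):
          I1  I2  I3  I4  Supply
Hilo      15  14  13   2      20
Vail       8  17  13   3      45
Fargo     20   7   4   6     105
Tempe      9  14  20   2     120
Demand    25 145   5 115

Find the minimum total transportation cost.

A cheapest plan:
  Hilo→I2: 20 TEU
  Vail→I1: 25 TEU
  Vail→I4: 20 TEU
  Fargo→I2: 100 TEU
  Fargo→I3: 5 TEU
  Tempe→I2: 25 TEU
  Tempe→I4: 95 TEU
Total cost = 1800.

1800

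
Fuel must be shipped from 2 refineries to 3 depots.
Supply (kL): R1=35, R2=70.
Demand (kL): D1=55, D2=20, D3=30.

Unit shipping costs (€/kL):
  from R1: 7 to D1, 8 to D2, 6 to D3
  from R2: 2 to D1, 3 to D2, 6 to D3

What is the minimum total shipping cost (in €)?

Optimal allocation:
  R1–D1: 5 × €7 = €35
  R1–D3: 30 × €6 = €180
  R2–D1: 50 × €2 = €100
  R2–D2: 20 × €3 = €60
Total = 35 + 180 + 100 + 60 = €375.
(Supply check: R1 ships 35; R2 ships 70.)

375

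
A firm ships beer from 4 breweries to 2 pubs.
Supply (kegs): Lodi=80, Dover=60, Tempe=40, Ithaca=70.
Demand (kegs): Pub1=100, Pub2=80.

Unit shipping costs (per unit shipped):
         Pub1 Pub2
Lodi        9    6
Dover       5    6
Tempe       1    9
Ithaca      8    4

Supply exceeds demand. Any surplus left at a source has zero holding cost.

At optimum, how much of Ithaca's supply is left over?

Minimum-cost shipments:
  Lodi->Pub2: 10 kegs
  Dover->Pub1: 60 kegs
  Tempe->Pub1: 40 kegs
  Ithaca->Pub2: 70 kegs
Total cost = 680.
Ithaca ships 70 of its 70, leaving 0.

0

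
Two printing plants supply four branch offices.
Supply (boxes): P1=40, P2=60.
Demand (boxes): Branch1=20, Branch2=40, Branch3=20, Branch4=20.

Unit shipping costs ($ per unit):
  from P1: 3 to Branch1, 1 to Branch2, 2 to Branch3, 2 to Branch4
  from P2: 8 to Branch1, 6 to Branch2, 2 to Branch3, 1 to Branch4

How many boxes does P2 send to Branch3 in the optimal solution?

20

Optimal shipments:
  P1 to Branch1: 20 × $3 = $60
  P1 to Branch2: 20 × $1 = $20
  P2 to Branch2: 20 × $6 = $120
  P2 to Branch3: 20 × $2 = $40
  P2 to Branch4: 20 × $1 = $20
Total cost = $260.
So P2→Branch3 carries 20 boxes.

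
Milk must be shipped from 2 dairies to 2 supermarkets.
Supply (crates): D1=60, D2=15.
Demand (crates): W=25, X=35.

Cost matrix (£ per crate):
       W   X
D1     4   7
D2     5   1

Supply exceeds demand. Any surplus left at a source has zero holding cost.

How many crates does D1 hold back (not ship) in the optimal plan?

15

Minimum-cost shipments:
  D1→W: 25 × £4 = £100
  D1→X: 20 × £7 = £140
  D2→X: 15 × £1 = £15
Total cost = £255.
D1 ships 45 of its 60, leaving 15.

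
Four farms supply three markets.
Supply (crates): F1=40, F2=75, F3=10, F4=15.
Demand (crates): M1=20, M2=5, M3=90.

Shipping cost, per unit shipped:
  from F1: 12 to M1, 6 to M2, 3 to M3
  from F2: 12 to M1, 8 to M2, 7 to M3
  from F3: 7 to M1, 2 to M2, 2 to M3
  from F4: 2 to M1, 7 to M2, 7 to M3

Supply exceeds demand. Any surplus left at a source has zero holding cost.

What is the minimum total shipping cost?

A cheapest plan:
  F1–M3: 40 × 3 = 120
  F2–M1: 5 × 12 = 60
  F2–M3: 45 × 7 = 315
  F3–M2: 5 × 2 = 10
  F3–M3: 5 × 2 = 10
  F4–M1: 15 × 2 = 30
Total = 120 + 60 + 315 + 10 + 10 + 30 = 545.

545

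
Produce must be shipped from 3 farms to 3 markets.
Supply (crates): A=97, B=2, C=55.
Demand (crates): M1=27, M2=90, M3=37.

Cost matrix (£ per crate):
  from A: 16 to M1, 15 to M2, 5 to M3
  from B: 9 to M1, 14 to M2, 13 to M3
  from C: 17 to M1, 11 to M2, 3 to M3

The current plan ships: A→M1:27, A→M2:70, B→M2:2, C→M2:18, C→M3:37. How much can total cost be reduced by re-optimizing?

86

Current plan cost = 27·16 + 70·15 + 2·14 + 18·11 + 37·3 = £1819.
Optimal plan:
  A to M1: 25 × £16 = £400
  A to M2: 35 × £15 = £525
  A to M3: 37 × £5 = £185
  B to M1: 2 × £9 = £18
  C to M2: 55 × £11 = £605
Optimal cost = £1733.
Saving = 1819 − 1733 = £86.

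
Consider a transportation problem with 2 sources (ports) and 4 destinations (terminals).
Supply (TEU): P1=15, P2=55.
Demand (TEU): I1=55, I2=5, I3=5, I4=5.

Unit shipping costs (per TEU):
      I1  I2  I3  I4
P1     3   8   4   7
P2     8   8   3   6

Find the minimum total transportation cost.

450

An optimal shipping plan:
  P1→I1: 15 × 3 = 45
  P2→I1: 40 × 8 = 320
  P2→I2: 5 × 8 = 40
  P2→I3: 5 × 3 = 15
  P2→I4: 5 × 6 = 30
Total = 45 + 320 + 40 + 15 + 30 = 450.
(Supply check: P1 ships 15; P2 ships 55.)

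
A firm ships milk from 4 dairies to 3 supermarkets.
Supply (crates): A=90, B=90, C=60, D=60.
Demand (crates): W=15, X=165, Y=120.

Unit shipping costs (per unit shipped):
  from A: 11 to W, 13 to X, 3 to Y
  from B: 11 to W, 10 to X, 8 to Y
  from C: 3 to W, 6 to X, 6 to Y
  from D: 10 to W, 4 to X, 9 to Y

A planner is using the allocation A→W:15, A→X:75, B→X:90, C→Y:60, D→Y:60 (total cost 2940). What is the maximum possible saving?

Current plan cost = 15·11 + 75·13 + 90·10 + 60·6 + 60·9 = 2940.
Optimal plan:
  A–Y: 90 × 3 = 270
  B–X: 60 × 10 = 600
  B–Y: 30 × 8 = 240
  C–W: 15 × 3 = 45
  C–X: 45 × 6 = 270
  D–X: 60 × 4 = 240
Optimal cost = 1665.
Saving = 2940 − 1665 = 1275.

1275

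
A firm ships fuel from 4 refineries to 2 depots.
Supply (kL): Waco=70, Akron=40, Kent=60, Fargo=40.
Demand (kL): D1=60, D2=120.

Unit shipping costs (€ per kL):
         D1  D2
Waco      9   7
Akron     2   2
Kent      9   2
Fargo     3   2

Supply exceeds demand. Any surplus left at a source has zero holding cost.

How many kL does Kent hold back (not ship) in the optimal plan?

0

Minimum-cost shipments:
  Waco to D2: 40 × €7 = €280
  Akron to D1: 40 × €2 = €80
  Kent to D2: 60 × €2 = €120
  Fargo to D1: 20 × €3 = €60
  Fargo to D2: 20 × €2 = €40
Total cost = €580.
Kent ships 60 of its 60, leaving 0.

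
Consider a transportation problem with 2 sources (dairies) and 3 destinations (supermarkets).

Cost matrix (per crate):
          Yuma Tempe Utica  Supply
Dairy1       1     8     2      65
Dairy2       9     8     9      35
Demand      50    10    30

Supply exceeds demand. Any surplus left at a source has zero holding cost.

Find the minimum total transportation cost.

295

An optimal shipping plan:
  Dairy1–Yuma: 50 × 1 = 50
  Dairy1–Utica: 15 × 2 = 30
  Dairy2–Tempe: 10 × 8 = 80
  Dairy2–Utica: 15 × 9 = 135
Total = 50 + 30 + 80 + 135 = 295.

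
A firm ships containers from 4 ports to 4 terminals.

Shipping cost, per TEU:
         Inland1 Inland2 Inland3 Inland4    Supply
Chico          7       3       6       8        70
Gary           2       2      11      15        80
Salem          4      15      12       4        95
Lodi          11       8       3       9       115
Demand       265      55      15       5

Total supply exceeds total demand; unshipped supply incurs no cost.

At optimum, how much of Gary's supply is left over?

Minimum-cost shipments:
  Chico→Inland1: 15 TEU
  Chico→Inland2: 55 TEU
  Gary→Inland1: 80 TEU
  Salem→Inland1: 95 TEU
  Lodi→Inland1: 75 TEU
  Lodi→Inland3: 15 TEU
  Lodi→Inland4: 5 TEU
Total cost = 1725.
Gary ships 80 of its 80, leaving 0.

0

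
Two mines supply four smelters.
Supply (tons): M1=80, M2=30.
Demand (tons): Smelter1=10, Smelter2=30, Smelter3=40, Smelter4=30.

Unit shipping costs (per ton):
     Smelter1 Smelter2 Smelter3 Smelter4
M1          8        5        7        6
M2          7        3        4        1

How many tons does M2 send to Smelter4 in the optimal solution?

30

Optimal shipments:
  M1–Smelter1: 10 × 8 = 80
  M1–Smelter2: 30 × 5 = 150
  M1–Smelter3: 40 × 7 = 280
  M2–Smelter4: 30 × 1 = 30
Total cost = 540.
So M2→Smelter4 carries 30 tons.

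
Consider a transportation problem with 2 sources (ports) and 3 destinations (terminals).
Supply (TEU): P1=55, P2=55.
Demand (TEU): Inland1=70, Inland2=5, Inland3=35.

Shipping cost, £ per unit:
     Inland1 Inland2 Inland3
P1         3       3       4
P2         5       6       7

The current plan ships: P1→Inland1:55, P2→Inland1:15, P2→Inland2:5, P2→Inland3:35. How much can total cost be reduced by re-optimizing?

Current plan cost = 55·3 + 15·5 + 5·6 + 35·7 = £515.
Optimal plan:
  P1–Inland1: 15 × £3 = £45
  P1–Inland2: 5 × £3 = £15
  P1–Inland3: 35 × £4 = £140
  P2–Inland1: 55 × £5 = £275
Optimal cost = £475.
Saving = 515 − 475 = £40.

40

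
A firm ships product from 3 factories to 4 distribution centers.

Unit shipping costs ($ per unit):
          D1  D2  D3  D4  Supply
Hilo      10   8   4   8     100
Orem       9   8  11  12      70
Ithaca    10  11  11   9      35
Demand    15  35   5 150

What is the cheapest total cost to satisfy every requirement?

1750

One minimum-cost allocation:
  Hilo–D3: 5 pallets
  Hilo–D4: 95 pallets
  Orem–D1: 15 pallets
  Orem–D2: 35 pallets
  Orem–D4: 20 pallets
  Ithaca–D4: 35 pallets
Total cost = $1750.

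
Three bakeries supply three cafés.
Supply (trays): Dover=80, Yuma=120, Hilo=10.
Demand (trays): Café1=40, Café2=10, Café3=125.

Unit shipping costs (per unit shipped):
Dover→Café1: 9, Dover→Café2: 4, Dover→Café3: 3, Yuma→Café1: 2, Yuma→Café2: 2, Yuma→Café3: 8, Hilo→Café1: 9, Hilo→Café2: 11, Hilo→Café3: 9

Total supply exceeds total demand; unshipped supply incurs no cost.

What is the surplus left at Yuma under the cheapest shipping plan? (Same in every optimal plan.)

Minimum-cost shipments:
  Dover->Café3: 80 × 3 = 240
  Yuma->Café1: 40 × 2 = 80
  Yuma->Café2: 10 × 2 = 20
  Yuma->Café3: 45 × 8 = 360
Total cost = 700.
Yuma ships 95 of its 120, leaving 25.

25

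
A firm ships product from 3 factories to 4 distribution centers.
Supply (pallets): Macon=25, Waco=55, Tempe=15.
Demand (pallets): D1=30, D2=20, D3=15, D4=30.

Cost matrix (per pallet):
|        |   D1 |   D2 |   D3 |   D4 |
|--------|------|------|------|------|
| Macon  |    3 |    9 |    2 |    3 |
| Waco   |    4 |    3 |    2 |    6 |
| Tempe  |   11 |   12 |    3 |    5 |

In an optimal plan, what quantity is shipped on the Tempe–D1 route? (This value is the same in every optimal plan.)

Optimal shipments:
  Macon→D4: 25 × 3 = 75
  Waco→D1: 30 × 4 = 120
  Waco→D2: 20 × 3 = 60
  Waco→D3: 5 × 2 = 10
  Tempe→D3: 10 × 3 = 30
  Tempe→D4: 5 × 5 = 25
Total cost = 320.
The route Tempe→D1 is not used.

0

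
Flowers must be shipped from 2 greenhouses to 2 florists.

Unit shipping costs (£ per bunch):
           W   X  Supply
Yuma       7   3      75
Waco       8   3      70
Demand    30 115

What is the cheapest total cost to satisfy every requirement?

An optimal shipping plan:
  Yuma→W: 30 bunches
  Yuma→X: 45 bunches
  Waco→X: 70 bunches
Total cost = £555.
(Supply check: Yuma ships 75; Waco ships 70.)

555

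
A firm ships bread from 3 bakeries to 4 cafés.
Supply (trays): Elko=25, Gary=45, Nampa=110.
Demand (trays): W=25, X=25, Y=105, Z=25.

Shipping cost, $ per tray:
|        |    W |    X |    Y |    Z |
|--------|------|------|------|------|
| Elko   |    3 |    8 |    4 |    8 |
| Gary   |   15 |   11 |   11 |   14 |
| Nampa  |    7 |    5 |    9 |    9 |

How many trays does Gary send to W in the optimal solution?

Optimal shipments:
  Elko–Y: 25 × $4 = $100
  Gary–Y: 45 × $11 = $495
  Nampa–W: 25 × $7 = $175
  Nampa–X: 25 × $5 = $125
  Nampa–Y: 35 × $9 = $315
  Nampa–Z: 25 × $9 = $225
Total cost = $1435.
The route Gary→W is not used.

0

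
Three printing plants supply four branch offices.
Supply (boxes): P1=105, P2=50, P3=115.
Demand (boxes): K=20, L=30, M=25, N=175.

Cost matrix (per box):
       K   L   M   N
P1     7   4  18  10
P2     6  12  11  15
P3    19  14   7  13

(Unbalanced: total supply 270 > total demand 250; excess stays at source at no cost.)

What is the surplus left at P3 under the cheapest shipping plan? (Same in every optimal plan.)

Minimum-cost shipments:
  P1->L: 30 × 4 = 120
  P1->N: 75 × 10 = 750
  P2->K: 20 × 6 = 120
  P2->N: 10 × 15 = 150
  P3->M: 25 × 7 = 175
  P3->N: 90 × 13 = 1170
Total cost = 2485.
P3 ships 115 of its 115, leaving 0.

0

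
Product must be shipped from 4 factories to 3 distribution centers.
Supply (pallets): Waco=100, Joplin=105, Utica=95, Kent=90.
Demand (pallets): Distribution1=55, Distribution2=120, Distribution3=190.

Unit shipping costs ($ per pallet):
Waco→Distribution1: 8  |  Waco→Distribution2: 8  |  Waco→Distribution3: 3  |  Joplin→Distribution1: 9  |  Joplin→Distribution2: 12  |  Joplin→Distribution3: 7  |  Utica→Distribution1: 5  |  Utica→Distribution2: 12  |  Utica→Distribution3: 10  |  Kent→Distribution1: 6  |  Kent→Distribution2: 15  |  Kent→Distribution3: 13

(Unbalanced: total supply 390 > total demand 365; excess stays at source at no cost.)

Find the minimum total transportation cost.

Optimal allocation:
  Waco–Distribution2: 15 pallets
  Waco–Distribution3: 85 pallets
  Joplin–Distribution3: 105 pallets
  Utica–Distribution2: 95 pallets
  Kent–Distribution1: 55 pallets
  Kent–Distribution2: 10 pallets
Total cost = $2730.

2730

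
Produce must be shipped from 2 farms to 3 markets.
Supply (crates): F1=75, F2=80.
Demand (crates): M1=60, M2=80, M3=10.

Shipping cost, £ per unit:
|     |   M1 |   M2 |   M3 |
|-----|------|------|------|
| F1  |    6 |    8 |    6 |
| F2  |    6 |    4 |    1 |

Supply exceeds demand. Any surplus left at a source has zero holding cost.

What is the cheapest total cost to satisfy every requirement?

730

An optimal shipping plan:
  F1→M1: 60 × £6 = £360
  F1→M2: 10 × £8 = £80
  F2→M2: 70 × £4 = £280
  F2→M3: 10 × £1 = £10
Total = 360 + 80 + 280 + 10 = £730.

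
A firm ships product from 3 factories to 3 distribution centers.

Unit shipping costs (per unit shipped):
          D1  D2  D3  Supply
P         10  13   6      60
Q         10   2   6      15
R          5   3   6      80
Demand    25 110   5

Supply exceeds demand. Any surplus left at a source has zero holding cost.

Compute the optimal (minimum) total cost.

A cheapest plan:
  P to D1: 25 × 10 = 250
  P to D2: 15 × 13 = 195
  P to D3: 5 × 6 = 30
  Q to D2: 15 × 2 = 30
  R to D2: 80 × 3 = 240
Total = 250 + 195 + 30 + 30 + 240 = 745.
(Supply check: P ships 45; Q ships 15; R ships 80.)

745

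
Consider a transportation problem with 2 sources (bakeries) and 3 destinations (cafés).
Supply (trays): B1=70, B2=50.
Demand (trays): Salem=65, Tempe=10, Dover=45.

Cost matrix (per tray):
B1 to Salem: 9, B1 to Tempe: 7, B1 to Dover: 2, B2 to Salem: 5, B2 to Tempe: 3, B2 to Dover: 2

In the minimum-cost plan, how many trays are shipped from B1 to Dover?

45

Optimal shipments:
  B1→Salem: 15 × 9 = 135
  B1→Tempe: 10 × 7 = 70
  B1→Dover: 45 × 2 = 90
  B2→Salem: 50 × 5 = 250
Total cost = 545.
So B1→Dover carries 45 trays.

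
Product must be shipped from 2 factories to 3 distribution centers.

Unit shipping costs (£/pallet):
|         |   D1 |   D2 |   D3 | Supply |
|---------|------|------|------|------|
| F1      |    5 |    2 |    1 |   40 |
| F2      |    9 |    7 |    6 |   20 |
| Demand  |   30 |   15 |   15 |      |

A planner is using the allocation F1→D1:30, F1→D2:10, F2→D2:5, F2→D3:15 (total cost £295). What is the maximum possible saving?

20

Current plan cost = 30·5 + 10·2 + 5·7 + 15·6 = £295.
Optimal plan:
  F1->D1: 10 × £5 = £50
  F1->D2: 15 × £2 = £30
  F1->D3: 15 × £1 = £15
  F2->D1: 20 × £9 = £180
Optimal cost = £275.
Saving = 295 − 275 = £20.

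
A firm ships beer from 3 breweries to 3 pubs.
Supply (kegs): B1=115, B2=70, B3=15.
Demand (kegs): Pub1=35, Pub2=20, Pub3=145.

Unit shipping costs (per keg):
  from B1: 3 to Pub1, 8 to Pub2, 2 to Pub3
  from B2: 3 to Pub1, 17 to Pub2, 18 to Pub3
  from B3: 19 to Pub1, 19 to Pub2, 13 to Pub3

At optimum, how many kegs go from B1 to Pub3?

115

Optimal shipments:
  B1 to Pub3: 115 kegs
  B2 to Pub1: 35 kegs
  B2 to Pub2: 20 kegs
  B2 to Pub3: 15 kegs
  B3 to Pub3: 15 kegs
Total cost = 1140.
So B1→Pub3 carries 115 kegs.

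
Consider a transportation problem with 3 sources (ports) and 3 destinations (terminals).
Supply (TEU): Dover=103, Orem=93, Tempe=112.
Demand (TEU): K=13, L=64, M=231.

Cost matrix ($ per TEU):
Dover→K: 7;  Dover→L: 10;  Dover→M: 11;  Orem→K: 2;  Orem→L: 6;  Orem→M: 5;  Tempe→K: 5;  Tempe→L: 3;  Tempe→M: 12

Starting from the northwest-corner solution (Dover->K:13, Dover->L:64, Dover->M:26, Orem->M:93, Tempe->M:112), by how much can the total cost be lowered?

551

Current plan cost = 13·7 + 64·10 + 26·11 + 93·5 + 112·12 = $2826.
Optimal plan:
  Dover–M: 103 × $11 = $1133
  Orem–M: 93 × $5 = $465
  Tempe–K: 13 × $5 = $65
  Tempe–L: 64 × $3 = $192
  Tempe–M: 35 × $12 = $420
Optimal cost = $2275.
Saving = 2826 − 2275 = $551.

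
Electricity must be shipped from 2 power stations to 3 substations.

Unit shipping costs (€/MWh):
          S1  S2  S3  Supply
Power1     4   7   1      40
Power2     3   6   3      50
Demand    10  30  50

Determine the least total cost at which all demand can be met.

An optimal shipping plan:
  Power1→S3: 40 × €1 = €40
  Power2→S1: 10 × €3 = €30
  Power2→S2: 30 × €6 = €180
  Power2→S3: 10 × €3 = €30
Total = 40 + 30 + 180 + 30 = €280.

280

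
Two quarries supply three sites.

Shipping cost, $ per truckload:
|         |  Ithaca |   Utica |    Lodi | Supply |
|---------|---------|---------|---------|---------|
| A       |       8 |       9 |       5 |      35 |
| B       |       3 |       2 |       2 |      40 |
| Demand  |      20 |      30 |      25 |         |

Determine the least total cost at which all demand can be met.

295

Optimal allocation:
  A to Ithaca: 10 truckloads
  A to Lodi: 25 truckloads
  B to Ithaca: 10 truckloads
  B to Utica: 30 truckloads
Total cost = $295.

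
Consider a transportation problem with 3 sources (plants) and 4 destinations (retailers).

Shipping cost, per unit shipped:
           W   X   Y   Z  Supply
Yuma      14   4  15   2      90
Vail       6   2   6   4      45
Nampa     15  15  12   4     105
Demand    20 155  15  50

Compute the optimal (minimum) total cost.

1430

A cheapest plan:
  Yuma–X: 90 × 4 = 360
  Vail–X: 45 × 2 = 90
  Nampa–W: 20 × 15 = 300
  Nampa–X: 20 × 15 = 300
  Nampa–Y: 15 × 12 = 180
  Nampa–Z: 50 × 4 = 200
Total = 360 + 90 + 300 + 300 + 180 + 200 = 1430.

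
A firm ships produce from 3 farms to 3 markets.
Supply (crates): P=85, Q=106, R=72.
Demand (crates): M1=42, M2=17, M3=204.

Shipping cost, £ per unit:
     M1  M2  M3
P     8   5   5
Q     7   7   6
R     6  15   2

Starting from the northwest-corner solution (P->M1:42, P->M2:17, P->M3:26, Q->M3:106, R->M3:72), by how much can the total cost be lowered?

Current plan cost = 42·8 + 17·5 + 26·5 + 106·6 + 72·2 = £1331.
Optimal plan:
  P→M2: 17 × £5 = £85
  P→M3: 68 × £5 = £340
  Q→M1: 42 × £7 = £294
  Q→M3: 64 × £6 = £384
  R→M3: 72 × £2 = £144
Optimal cost = £1247.
Saving = 1331 − 1247 = £84.

84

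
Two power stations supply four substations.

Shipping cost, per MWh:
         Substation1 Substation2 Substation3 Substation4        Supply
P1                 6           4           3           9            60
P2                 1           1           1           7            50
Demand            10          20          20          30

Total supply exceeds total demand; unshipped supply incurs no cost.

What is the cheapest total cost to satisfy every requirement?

320

One minimum-cost allocation:
  P1→Substation3: 20 × 3 = 60
  P1→Substation4: 10 × 9 = 90
  P2→Substation1: 10 × 1 = 10
  P2→Substation2: 20 × 1 = 20
  P2→Substation4: 20 × 7 = 140
Total = 60 + 90 + 10 + 20 + 140 = 320.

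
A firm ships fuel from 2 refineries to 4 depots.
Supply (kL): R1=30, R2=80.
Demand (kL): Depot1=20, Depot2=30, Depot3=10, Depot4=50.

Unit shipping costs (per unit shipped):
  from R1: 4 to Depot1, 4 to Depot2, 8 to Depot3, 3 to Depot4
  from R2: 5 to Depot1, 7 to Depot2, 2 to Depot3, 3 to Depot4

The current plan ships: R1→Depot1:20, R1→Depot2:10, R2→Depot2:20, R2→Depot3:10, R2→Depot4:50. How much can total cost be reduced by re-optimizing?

40

Current plan cost = 20·4 + 10·4 + 20·7 + 10·2 + 50·3 = 430.
Optimal plan:
  R1 to Depot2: 30 × 4 = 120
  R2 to Depot1: 20 × 5 = 100
  R2 to Depot3: 10 × 2 = 20
  R2 to Depot4: 50 × 3 = 150
Optimal cost = 390.
Saving = 430 − 390 = 40.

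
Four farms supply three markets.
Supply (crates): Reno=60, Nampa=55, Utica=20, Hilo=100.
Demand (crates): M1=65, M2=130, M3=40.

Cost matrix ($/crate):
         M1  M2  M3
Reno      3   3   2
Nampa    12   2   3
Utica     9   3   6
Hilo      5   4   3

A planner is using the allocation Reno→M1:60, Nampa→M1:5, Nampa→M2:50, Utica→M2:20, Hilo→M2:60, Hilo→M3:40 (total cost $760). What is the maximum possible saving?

Current plan cost = 60·3 + 5·12 + 50·2 + 20·3 + 60·4 + 40·3 = $760.
Optimal plan:
  Reno to M1: 60 × $3 = $180
  Nampa to M2: 55 × $2 = $110
  Utica to M2: 20 × $3 = $60
  Hilo to M1: 5 × $5 = $25
  Hilo to M2: 55 × $4 = $220
  Hilo to M3: 40 × $3 = $120
Optimal cost = $715.
Saving = 760 − 715 = $45.

45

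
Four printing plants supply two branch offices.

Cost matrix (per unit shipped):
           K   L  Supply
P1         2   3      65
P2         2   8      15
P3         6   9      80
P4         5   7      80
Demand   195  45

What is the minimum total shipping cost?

1085

Optimal allocation:
  P1→K: 20 boxes
  P1→L: 45 boxes
  P2→K: 15 boxes
  P3→K: 80 boxes
  P4→K: 80 boxes
Total cost = 1085.
(Supply check: P1 ships 65; P2 ships 15; P3 ships 80; P4 ships 80.)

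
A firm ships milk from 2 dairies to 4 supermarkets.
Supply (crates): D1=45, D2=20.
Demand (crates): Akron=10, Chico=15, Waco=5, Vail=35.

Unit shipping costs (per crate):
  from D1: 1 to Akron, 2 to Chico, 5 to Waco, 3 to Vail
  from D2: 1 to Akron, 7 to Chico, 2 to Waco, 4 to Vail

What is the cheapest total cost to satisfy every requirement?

160

An optimal shipping plan:
  D1–Chico: 15 × 2 = 30
  D1–Vail: 30 × 3 = 90
  D2–Akron: 10 × 1 = 10
  D2–Waco: 5 × 2 = 10
  D2–Vail: 5 × 4 = 20
Total = 30 + 90 + 10 + 10 + 20 = 160.
(Supply check: D1 ships 45; D2 ships 20.)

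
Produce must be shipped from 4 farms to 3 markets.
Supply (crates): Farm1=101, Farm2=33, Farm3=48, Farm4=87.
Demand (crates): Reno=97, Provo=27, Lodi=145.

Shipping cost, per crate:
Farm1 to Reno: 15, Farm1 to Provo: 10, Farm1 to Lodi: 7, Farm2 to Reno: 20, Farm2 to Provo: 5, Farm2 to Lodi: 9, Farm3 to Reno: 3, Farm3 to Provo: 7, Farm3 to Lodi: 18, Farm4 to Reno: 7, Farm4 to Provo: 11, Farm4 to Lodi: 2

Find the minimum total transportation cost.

1459

A cheapest plan:
  Farm1→Lodi: 101 × 7 = 707
  Farm2→Provo: 27 × 5 = 135
  Farm2→Lodi: 6 × 9 = 54
  Farm3→Reno: 48 × 3 = 144
  Farm4→Reno: 49 × 7 = 343
  Farm4→Lodi: 38 × 2 = 76
Total = 707 + 135 + 54 + 144 + 343 + 76 = 1459.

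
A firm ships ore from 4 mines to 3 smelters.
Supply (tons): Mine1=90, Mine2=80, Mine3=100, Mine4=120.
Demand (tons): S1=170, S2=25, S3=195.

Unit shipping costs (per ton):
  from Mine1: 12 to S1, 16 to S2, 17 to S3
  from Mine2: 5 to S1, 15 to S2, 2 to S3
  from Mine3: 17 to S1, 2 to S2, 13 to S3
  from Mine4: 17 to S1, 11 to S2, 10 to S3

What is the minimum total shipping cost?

3705

Optimal allocation:
  Mine1–S1: 90 × 12 = 1080
  Mine2–S1: 80 × 5 = 400
  Mine3–S2: 25 × 2 = 50
  Mine3–S3: 75 × 13 = 975
  Mine4–S3: 120 × 10 = 1200
Total = 1080 + 400 + 50 + 975 + 1200 = 3705.
(Supply check: Mine1 ships 90; Mine2 ships 80; Mine3 ships 100; Mine4 ships 120.)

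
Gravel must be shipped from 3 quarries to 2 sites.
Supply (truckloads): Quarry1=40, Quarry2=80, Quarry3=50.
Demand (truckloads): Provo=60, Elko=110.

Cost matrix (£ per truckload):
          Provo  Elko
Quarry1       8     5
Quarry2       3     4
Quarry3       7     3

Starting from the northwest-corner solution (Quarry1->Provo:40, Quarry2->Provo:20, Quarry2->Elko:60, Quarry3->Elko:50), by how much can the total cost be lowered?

Current plan cost = 40·8 + 20·3 + 60·4 + 50·3 = £770.
Optimal plan:
  Quarry1->Elko: 40 × £5 = £200
  Quarry2->Provo: 60 × £3 = £180
  Quarry2->Elko: 20 × £4 = £80
  Quarry3->Elko: 50 × £3 = £150
Optimal cost = £610.
Saving = 770 − 610 = £160.

160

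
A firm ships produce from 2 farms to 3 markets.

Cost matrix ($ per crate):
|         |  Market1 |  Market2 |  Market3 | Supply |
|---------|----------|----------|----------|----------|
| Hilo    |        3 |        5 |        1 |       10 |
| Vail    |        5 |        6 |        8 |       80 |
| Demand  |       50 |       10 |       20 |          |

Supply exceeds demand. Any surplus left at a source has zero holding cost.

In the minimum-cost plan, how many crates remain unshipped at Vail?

An optimal plan:
  Hilo–Market3: 10 × $1 = $10
  Vail–Market1: 50 × $5 = $250
  Vail–Market2: 10 × $6 = $60
  Vail–Market3: 10 × $8 = $80
Total cost = $400.
Vail ships 70 of its 80, leaving 10.

10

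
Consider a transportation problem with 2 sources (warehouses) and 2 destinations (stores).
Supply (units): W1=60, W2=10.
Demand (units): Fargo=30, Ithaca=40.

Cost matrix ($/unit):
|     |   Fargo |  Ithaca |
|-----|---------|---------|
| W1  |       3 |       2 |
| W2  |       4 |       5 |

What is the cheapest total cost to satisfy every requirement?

180

One minimum-cost allocation:
  W1 to Fargo: 20 × $3 = $60
  W1 to Ithaca: 40 × $2 = $80
  W2 to Fargo: 10 × $4 = $40
Total = 60 + 80 + 40 = $180.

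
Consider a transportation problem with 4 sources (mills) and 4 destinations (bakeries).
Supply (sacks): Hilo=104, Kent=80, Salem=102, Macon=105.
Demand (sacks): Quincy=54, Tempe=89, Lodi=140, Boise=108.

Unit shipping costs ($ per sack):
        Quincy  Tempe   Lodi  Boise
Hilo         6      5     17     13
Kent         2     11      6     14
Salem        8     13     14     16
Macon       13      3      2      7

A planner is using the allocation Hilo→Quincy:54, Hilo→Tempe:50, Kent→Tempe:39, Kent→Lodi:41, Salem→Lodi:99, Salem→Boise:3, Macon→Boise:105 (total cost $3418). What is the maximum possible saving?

708

Current plan cost = 54·6 + 50·5 + 39·11 + 41·6 + 99·14 + 3·16 + 105·7 = $3418.
Optimal plan:
  Hilo->Tempe: 89 sacks
  Hilo->Boise: 15 sacks
  Kent->Quincy: 45 sacks
  Kent->Lodi: 35 sacks
  Salem->Quincy: 9 sacks
  Salem->Boise: 93 sacks
  Macon->Lodi: 105 sacks
Optimal cost = $2710.
Saving = 3418 − 2710 = $708.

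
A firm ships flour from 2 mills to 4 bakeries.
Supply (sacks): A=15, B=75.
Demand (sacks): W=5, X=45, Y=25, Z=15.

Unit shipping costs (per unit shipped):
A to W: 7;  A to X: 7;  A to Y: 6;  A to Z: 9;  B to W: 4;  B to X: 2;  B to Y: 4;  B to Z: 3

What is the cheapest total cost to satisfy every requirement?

An optimal shipping plan:
  A→Y: 15 × 6 = 90
  B→W: 5 × 4 = 20
  B→X: 45 × 2 = 90
  B→Y: 10 × 4 = 40
  B→Z: 15 × 3 = 45
Total = 90 + 20 + 90 + 40 + 45 = 285.

285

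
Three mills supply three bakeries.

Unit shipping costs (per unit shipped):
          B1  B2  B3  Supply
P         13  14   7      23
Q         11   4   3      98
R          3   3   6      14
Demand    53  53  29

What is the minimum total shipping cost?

A cheapest plan:
  P->B1: 23 × 13 = 299
  Q->B1: 16 × 11 = 176
  Q->B2: 53 × 4 = 212
  Q->B3: 29 × 3 = 87
  R->B1: 14 × 3 = 42
Total = 299 + 176 + 212 + 87 + 42 = 816.

816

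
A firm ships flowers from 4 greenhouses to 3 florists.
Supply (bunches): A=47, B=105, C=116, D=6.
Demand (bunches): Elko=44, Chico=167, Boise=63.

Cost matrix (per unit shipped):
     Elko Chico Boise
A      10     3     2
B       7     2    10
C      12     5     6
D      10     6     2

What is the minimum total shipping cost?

One minimum-cost allocation:
  A–Boise: 47 × 2 = 94
  B–Elko: 44 × 7 = 308
  B–Chico: 61 × 2 = 122
  C–Chico: 106 × 5 = 530
  C–Boise: 10 × 6 = 60
  D–Boise: 6 × 2 = 12
Total = 94 + 308 + 122 + 530 + 60 + 12 = 1126.

1126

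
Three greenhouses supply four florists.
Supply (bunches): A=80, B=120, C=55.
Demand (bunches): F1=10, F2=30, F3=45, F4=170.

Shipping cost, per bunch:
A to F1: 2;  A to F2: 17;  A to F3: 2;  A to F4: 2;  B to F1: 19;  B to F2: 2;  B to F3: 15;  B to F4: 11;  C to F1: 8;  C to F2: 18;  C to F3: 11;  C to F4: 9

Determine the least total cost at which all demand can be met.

1695

A cheapest plan:
  A→F3: 45 × 2 = 90
  A→F4: 35 × 2 = 70
  B→F2: 30 × 2 = 60
  B→F4: 90 × 11 = 990
  C→F1: 10 × 8 = 80
  C→F4: 45 × 9 = 405
Total = 90 + 70 + 60 + 990 + 80 + 405 = 1695.
(Supply check: A ships 80; B ships 120; C ships 55.)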